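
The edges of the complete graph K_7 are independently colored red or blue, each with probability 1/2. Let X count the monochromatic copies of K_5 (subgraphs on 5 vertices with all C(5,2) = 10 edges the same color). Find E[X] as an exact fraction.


Let X = Σ_S X_S over the C(7, 5) = 21 subsets S of size 5, where X_S = 1 if the K_5 on S is monochromatic.
For a fixed S, the K_5 on S has C(5, 2) = 10 edges. P[all 10 edges red] = (1/2)^10, and likewise for blue, so P[monochromatic] = 2·(1/2)^10 = 2^{1 − 10} = 1/512.
Summing: E[X] = C(7, 5) · 2^{1 − 10} = 21 · 1/512 = 21/512.
Numerically: E[X] ≈ 0.041.

E[X] = C(7,5)·2^(1−C(5,2)) = 21/512 ≈ 0.041.


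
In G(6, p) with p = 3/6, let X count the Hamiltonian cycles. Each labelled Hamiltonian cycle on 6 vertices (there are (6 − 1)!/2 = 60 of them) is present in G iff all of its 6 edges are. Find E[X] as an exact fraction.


K_6 has (6 − 1)!/2 = 60 labelled Hamiltonian cycles.
For each such Hamiltonian cycle H, let X_H = 1 if all 6 edges of H are present in G. Then P[X_H = 1] = p^{6} = (1/2)^{6} = 1/64.
By linearity: E[X] = Σ_H E[X_H] = 60 · p^{6} = 60 · 1/64 = 15/16.
Numerically: E[X] ≈ 0.9375.

E[X] = 60 · (1/2)^{6} = 15/16 ≈ 0.9375.


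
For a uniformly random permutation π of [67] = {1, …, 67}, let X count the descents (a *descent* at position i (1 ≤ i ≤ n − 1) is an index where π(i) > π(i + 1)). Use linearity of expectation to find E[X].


Write X = Σ X_I over i = 1, …, 66, with X_I the indicator of one descent.
There are 66 indicators.
For each fixed i, the pair (π(i), π(i+1)) is a uniformly random ordered pair of distinct values from {1, …, 67}; by symmetry P[π(i) > π(i+1)] = 1/2.
By linearity: E[X] = 66 · (1/2) = (67 − 1) · (1/2) = 33 ≈ 33.000000.

E[X] = 33 = 33.000000.


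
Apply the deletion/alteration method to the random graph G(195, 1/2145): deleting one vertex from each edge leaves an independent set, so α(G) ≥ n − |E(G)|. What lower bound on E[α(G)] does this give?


E[|E(G)|] = C(195, 2)·p = 18915 · (1/2145) = 97/11.
E[α(G)] ≥ n − E[|E(G)|] = 195 − 97/11 = 2048/11.
Numerically: ≈ 186.1818.
(This is only a lower bound; the true E[α(G)] may be larger.)

E[α(G)] ≥ 2048/11 ≈ 186.1818.


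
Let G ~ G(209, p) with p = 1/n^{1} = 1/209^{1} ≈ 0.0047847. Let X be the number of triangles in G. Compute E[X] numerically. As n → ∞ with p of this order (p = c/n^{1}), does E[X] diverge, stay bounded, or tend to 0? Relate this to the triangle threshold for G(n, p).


Number of potential triangles: C(209, 3) = 1499784.
Each occurs with probability p³ ≈ (0.0047847)³ ≈ 1.0953708e-07.
By linearity: E[X] = C(209, 3)·p³ ≈ 1499784 · 1.0953708e-07 ≈ 0.16428.
Here α = 1, so p = 1/n is exactly at the triangle threshold p ~ 1/n. Asymptotically E[X] → c³/6 = 1³/6 = 1/6 ≈ 0.16667, a bounded constant. In this regime the triangle count is asymptotically Poisson(c³/6).

E[X] ≈ 0.16428; in regime p = Θ(1/n^{1}) E[X] stays bounded (at the triangle threshold p ~ 1/n).


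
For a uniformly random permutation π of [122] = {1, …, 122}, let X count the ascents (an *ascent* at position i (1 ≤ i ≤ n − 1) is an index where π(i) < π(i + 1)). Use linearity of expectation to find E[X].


Write X = Σ X_I over i = 1, …, 121, with X_I the indicator of one ascent.
There are 121 indicators.
For each fixed i, the pair (π(i), π(i+1)) is a uniformly random ordered pair of distinct values from {1, …, 122}; by symmetry P[π(i) < π(i+1)] = 1/2.
By linearity: E[X] = 121 · (1/2) = (122 − 1) · (1/2) = 121/2 ≈ 60.500.

E[X] = 121/2 = 60.500.


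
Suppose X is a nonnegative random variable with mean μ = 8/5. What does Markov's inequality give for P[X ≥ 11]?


μ = E[X] = 8/5, a = 11.
Markov: P[X ≥ 11] ≤ μ/a = (8/5)/11 = 8/55.
Numerically: ≈ 0.1455.
(Since a = 11 > μ = 1.6000, the bound 8/55 is < 1 and informative.)

P[X ≥ 11] ≤ 8/55 ≈ 0.1455.


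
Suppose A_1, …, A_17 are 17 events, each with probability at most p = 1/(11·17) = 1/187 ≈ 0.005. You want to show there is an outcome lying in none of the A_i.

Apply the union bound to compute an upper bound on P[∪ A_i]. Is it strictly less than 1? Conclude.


Union bound: P[∪_{i=1}^{17} A_i] ≤ Σ_i P[A_i] ≤ 17·p = 17·(1/187) = 1/11.
Numerically: 1/11 ≈ 0.091.
Is 1/11 < 1? YES.
Since P[∪ A_i] ≤ 1/11 < 1, the complement has P[∩ A_i^c] ≥ 1 − 1/11 = 10/11 > 0, so some outcome avoids every A_i.

17·p = 1/11 ≈ 0.091; existence CERTIFIED by the union bound.


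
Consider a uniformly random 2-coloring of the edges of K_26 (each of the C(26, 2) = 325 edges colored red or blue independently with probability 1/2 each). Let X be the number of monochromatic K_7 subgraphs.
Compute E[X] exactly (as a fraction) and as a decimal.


Let X = Σ_S X_S over the C(26, 7) = 657800 subsets S of size 7, where X_S = 1 if the K_7 on S is monochromatic.
For a fixed S, the K_7 on S has C(7, 2) = 21 edges. P[all 21 edges red] = (1/2)^21, and likewise for blue, so P[monochromatic] = 2·(1/2)^21 = 2^{1 − 21} = 1/1048576.
By linearity of expectation: E[X] = C(26, 7) · 2^{1 − 21} = 657800 · 1/1048576 = 82225/131072.
Numerically: E[X] ≈ 0.627.

E[X] = C(26,7)·2^(1−C(7,2)) = 82225/131072 ≈ 0.627.


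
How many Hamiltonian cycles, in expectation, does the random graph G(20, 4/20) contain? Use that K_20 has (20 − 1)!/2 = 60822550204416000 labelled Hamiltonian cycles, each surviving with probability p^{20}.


K_20 has (20 − 1)!/2 = 60822550204416000 labelled Hamiltonian cycles.
For each such Hamiltonian cycle H, let X_H = 1 if all 20 edges of H are present in G. Then P[X_H = 1] = p^{20} = (1/5)^{20} = 1/95367431640625.
By linearity of expectation: E[X] = Σ_H E[X_H] = 60822550204416000 · p^{20} = 60822550204416000 · 1/95367431640625 = 486580401635328/762939453125.
Numerically: E[X] ≈ 637.771.

E[X] = 60822550204416000 · (1/5)^{20} = 486580401635328/762939453125 ≈ 637.771.


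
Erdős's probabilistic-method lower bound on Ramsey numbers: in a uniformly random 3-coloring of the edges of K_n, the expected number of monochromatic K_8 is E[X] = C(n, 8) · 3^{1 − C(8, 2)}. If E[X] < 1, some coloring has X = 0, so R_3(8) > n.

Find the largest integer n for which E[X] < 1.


We need C(n, 8) · 3^{1 − 28} < 1, i.e. C(n, 8) < 3^{28 − 1} = 7625597484987.
Check values of n near the boundary:
  n = 150: C(150, 8) = 5257211409450; 5257211409450 < 7625597484987? YES
  n = 151: C(151, 8) = 5551321138650; 5551321138650 < 7625597484987? YES
  n = 152: C(152, 8) = 5859727868575; 5859727868575 < 7625597484987? YES
  n = 153: C(153, 8) = 6183023199255; 6183023199255 < 7625597484987? YES
  n = 154: C(154, 8) = 6521818990995; 6521818990995 < 7625597484987? YES
  n = 155: C(155, 8) = 6876747915675; 6876747915675 < 7625597484987? YES
  n = 156: C(156, 8) = 7248464019225; 7248464019225 < 7625597484987? YES
  n = 157: C(157, 8) = 7637643295425; 7637643295425 < 7625597484987? NO
The largest n with C(n, 8) < 7625597484987 is n = 156 (where E[X] = 805384891025/847288609443 ≈ 0.9505). Hence R_3(8) > 156, i.e. R_3(8) ≥ 157.

Largest n = 156; hence R_3(8) > 156.


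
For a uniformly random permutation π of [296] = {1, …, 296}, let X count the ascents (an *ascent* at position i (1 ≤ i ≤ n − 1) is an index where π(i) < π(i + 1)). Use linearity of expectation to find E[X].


Write X = Σ X_I over i = 1, …, 295, with X_I the indicator of one ascent.
There are 295 indicators.
For each fixed i, the pair (π(i), π(i+1)) is a uniformly random ordered pair of distinct values from {1, …, 296}; by symmetry P[π(i) < π(i+1)] = 1/2.
By linearity: E[X] = 295 · (1/2) = (296 − 1) · (1/2) = 295/2 ≈ 147.50000.

E[X] = 295/2 = 147.50000.


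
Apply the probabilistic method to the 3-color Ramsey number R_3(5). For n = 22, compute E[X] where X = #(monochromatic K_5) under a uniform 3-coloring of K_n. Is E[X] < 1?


E[X] = C(22, 5) · 3^{1 − 10} = 26334 · 3^{−9} = 26334/19683.
As a reduced fraction: E[X] = 2926/2187 ≈ 1.338.
Is E[X] < 1? NO.
Since E[X] ≥ 1, the first-moment bound is inconclusive at n = 22; it does NOT by itself certify R_3(5) > 22.

E[X] = 2926/2187 ≈ 1.338; E[X] ≥ 1; first-moment method inconclusive here.


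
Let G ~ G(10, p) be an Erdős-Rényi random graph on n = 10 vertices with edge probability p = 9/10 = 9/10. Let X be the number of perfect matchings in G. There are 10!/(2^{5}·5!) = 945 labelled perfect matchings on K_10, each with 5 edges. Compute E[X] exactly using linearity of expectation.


K_10 has 10!/(2^{5}·5!) = 945 labelled perfect matchings.
For each such perfect matching H, let X_H = 1 if all 5 edges of H are present in G. Then P[X_H = 1] = p^{5} = (9/10)^{5} = 59049/100000.
Summing the indicators: E[X] = Σ_H E[X_H] = 945 · p^{5} = 945 · 59049/100000 = 11160261/20000.
Numerically: E[X] ≈ 558.01.

E[X] = 945 · (9/10)^{5} = 11160261/20000 ≈ 558.01.


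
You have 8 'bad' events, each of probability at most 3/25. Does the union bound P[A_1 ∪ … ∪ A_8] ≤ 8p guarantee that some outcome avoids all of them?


Union bound: P[∪_{i=1}^{8} A_i] ≤ Σ_i P[A_i] ≤ 8·p = 8·(3/25) = 24/25.
Numerically: 24/25 ≈ 0.96000.
Is 24/25 < 1? YES.
Since P[∪ A_i] ≤ 24/25 < 1, the complement has P[∩ A_i^c] ≥ 1 − 24/25 = 1/25 > 0, so some outcome avoids every A_i.

8·p = 24/25 ≈ 0.96000; existence CERTIFIED by the union bound.


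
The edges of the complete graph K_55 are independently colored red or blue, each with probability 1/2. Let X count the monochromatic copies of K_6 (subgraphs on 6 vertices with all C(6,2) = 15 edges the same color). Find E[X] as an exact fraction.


Let X = Σ_S X_S over the C(55, 6) = 28989675 subsets S of size 6, where X_S = 1 if the K_6 on S is monochromatic.
For a fixed S, the K_6 on S has C(6, 2) = 15 edges. P[all 15 edges red] = (1/2)^15, and likewise for blue, so P[monochromatic] = 2·(1/2)^15 = 2^{1 − 15} = 1/16384.
By linearity of expectation: E[X] = C(55, 6) · 2^{1 − 15} = 28989675 · 1/16384 = 28989675/16384.
Numerically: E[X] ≈ 1769.38934.

E[X] = C(55,6)·2^(1−C(6,2)) = 28989675/16384 ≈ 1769.38934.


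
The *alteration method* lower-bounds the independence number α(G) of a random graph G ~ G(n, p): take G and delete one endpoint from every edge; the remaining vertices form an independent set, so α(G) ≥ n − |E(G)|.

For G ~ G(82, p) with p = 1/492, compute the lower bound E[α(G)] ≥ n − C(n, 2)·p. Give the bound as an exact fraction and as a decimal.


E[|E(G)|] = C(82, 2)·p = 3321 · (1/492) = 27/4.
E[α(G)] ≥ n − E[|E(G)|] = 82 − 27/4 = 301/4.
Numerically: ≈ 75.250000.
(This is only a lower bound; the true E[α(G)] may be larger.)

E[α(G)] ≥ 301/4 ≈ 75.250000.


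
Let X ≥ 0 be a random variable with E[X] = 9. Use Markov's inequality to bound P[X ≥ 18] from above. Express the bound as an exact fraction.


μ = E[X] = 9, a = 18.
Markov: P[X ≥ 18] ≤ μ/a = (9)/18 = 1/2.
Numerically: ≈ 0.50000.
(Since a = 18 > μ = 9.00000, the bound 1/2 is < 1 and informative.)

P[X ≥ 18] ≤ 1/2 ≈ 0.50000.


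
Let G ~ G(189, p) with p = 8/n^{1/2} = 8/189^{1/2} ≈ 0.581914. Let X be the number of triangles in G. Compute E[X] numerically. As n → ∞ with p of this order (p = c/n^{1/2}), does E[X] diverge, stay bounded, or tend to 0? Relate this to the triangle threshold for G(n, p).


Number of potential triangles: C(189, 3) = 1107414.
Each occurs with probability p³ ≈ (0.581914)³ ≈ 1.97050370e-01.
By linearity: E[X] = C(189, 3)·p³ ≈ 1107414 · 1.97050370e-01 ≈ 218216.338464.
Since α = 1/2 < 1, p = c/n^{1/2} ≫ 1/n is above the triangle threshold p ~ 1/n. Asymptotically E[X] ~ (c³/6)·n^{3(1−α)} = (8³/6)·n^{1.5} → ∞; triangles are abundant w.h.p.

E[X] ≈ 218216.338464; in regime p = Θ(1/n^{1/2}) E[X] diverges (above the triangle threshold p ~ 1/n).


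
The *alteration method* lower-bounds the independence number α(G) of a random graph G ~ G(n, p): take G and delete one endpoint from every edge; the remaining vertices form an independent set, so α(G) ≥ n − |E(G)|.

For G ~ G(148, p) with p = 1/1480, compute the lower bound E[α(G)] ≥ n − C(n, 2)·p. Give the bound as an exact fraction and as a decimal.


E[|E(G)|] = C(148, 2)·p = 10878 · (1/1480) = 147/20.
E[α(G)] ≥ n − E[|E(G)|] = 148 − 147/20 = 2813/20.
Numerically: ≈ 140.6500.
(This is only a lower bound; the true E[α(G)] may be larger.)

E[α(G)] ≥ 2813/20 ≈ 140.6500.


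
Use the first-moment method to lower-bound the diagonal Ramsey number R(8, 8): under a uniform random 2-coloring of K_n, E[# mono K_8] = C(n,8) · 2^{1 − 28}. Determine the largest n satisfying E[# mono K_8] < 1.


We need C(n, 8) · 2^{1 − 28} < 1, i.e. C(n, 8) < 2^{28 − 1} = 134217728.
Check values of n near the boundary:
  n = 37: C(37, 8) = 38608020; 38608020 < 134217728? YES
  n = 38: C(38, 8) = 48903492; 48903492 < 134217728? YES
  n = 39: C(39, 8) = 61523748; 61523748 < 134217728? YES
  n = 40: C(40, 8) = 76904685; 76904685 < 134217728? YES
  n = 41: C(41, 8) = 95548245; 95548245 < 134217728? YES
  n = 42: C(42, 8) = 118030185; 118030185 < 134217728? YES
  n = 43: C(43, 8) = 145008513; 145008513 < 134217728? NO
  n = 44: C(44, 8) = 177232627; 177232627 < 134217728? NO
  n = 45: C(45, 8) = 215553195; 215553195 < 134217728? NO
The largest n with C(n, 8) < 134217728 is n = 42 (where E[X] = 118030185/134217728 ≈ 0.879). Hence R(8, 8) > 42, i.e. R(8, 8) ≥ 43.

Largest n = 42; hence R(8, 8) > 42.


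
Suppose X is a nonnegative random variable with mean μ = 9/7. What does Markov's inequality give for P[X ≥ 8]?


μ = E[X] = 9/7, a = 8.
Markov: P[X ≥ 8] ≤ μ/a = (9/7)/8 = 9/56.
Numerically: ≈ 0.1607.
(Since a = 8 > μ = 1.2857, the bound 9/56 is < 1 and informative.)

P[X ≥ 8] ≤ 9/56 ≈ 0.1607.


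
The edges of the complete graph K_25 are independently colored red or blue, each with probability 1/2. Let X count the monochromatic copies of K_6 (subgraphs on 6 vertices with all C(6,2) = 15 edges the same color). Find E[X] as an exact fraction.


Let X = Σ_S X_S over the C(25, 6) = 177100 subsets S of size 6, where X_S = 1 if the K_6 on S is monochromatic.
For a fixed S, the K_6 on S has C(6, 2) = 15 edges. P[all 15 edges red] = (1/2)^15, and likewise for blue, so P[monochromatic] = 2·(1/2)^15 = 2^{1 − 15} = 1/16384.
Summing: E[X] = C(25, 6) · 2^{1 − 15} = 177100 · 1/16384 = 44275/4096.
Numerically: E[X] ≈ 10.809.

E[X] = C(25,6)·2^(1−C(6,2)) = 44275/4096 ≈ 10.809.


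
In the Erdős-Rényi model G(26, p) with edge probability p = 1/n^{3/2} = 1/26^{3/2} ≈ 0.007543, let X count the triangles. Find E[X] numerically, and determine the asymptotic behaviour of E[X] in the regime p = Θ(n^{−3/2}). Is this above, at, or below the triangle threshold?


Number of potential triangles: C(26, 3) = 2600.
Each occurs with probability p³ ≈ (0.007543)³ ≈ 4.291607e-07.
By linearity: E[X] = C(26, 3)·p³ ≈ 2600 · 4.291607e-07 ≈ 0.0011.
Since α = 3/2 > 1, p = c/n^{3/2} = o(1/n) is below the triangle threshold p ~ 1/n. Asymptotically E[X] ~ (c³/6)·n^{3(1−α)} = (1³/6)·n^{-1.5} → 0, so by Markov's inequality G has no triangles w.h.p.

E[X] ≈ 0.0011; in regime p = Θ(1/n^{3/2}) E[X] tends to 0 (below the triangle threshold p ~ 1/n).


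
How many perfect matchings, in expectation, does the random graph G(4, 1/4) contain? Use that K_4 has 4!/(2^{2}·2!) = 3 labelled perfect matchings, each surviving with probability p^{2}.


K_4 has 4!/(2^{2}·2!) = 3 labelled perfect matchings.
For each such perfect matching H, let X_H = 1 if all 2 edges of H are present in G. Then P[X_H = 1] = p^{2} = (1/4)^{2} = 1/16.
By linearity: E[X] = Σ_H E[X_H] = 3 · p^{2} = 3 · 1/16 = 3/16.
Numerically: E[X] ≈ 0.1875.

E[X] = 3 · (1/4)^{2} = 3/16 ≈ 0.1875.


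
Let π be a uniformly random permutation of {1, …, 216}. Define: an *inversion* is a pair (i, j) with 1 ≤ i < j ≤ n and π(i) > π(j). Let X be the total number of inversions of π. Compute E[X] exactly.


Write X = Σ X_I over the C(216, 2) = 23220 pairs i < j, with X_I the indicator of one inversion.
There are 23220 indicators.
For each fixed pair i < j, the values π(i) and π(j) are two distinct elements of {1, …, 216} in uniformly random order; by symmetry P[π(i) > π(j)] = 1/2.
By linearity: E[X] = 23220 · (1/2) = C(216, 2) · (1/2) = 23220/2 = 11610 ≈ 11610.000.

E[X] = 11610 = 11610.000.


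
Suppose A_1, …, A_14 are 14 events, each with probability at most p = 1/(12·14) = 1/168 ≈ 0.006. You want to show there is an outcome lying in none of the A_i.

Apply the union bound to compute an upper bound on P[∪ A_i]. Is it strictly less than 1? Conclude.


Union bound: P[∪_{i=1}^{14} A_i] ≤ Σ_i P[A_i] ≤ 14·p = 14·(1/168) = 1/12.
Numerically: 1/12 ≈ 0.083.
Is 1/12 < 1? YES.
Since P[∪ A_i] ≤ 1/12 < 1, the complement has P[∩ A_i^c] ≥ 1 − 1/12 = 11/12 > 0, so some outcome avoids every A_i.

14·p = 1/12 ≈ 0.083; existence CERTIFIED by the union bound.


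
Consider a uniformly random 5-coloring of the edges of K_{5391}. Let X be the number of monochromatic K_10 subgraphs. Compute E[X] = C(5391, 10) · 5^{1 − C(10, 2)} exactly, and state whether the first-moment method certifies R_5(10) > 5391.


E[X] = C(5391, 10) · 5^{1 − 45} = 5666344714787188828795213697883 · 5^{−44} = 5666344714787188828795213697883/5684341886080801486968994140625.
As a reduced fraction: E[X] = 5666344714787188828795213697883/5684341886080801486968994140625 ≈ 0.9968.
Is E[X] < 1? YES.
Since E[X] < 1, there exists a 5-coloring of K_{5391} with no monochromatic K_10; hence R_5(10) > 5391.

E[X] = 5666344714787188828795213697883/5684341886080801486968994140625 ≈ 0.9968; E[X] < 1, so R_5(10) > 5391.


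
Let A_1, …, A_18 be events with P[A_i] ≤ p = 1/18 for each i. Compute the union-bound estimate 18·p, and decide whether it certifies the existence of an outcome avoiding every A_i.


Union bound: P[∪_{i=1}^{18} A_i] ≤ Σ_i P[A_i] ≤ 18·p = 18·(1/18) = 1.
Numerically: 1 ≈ 1.000.
Is 1 < 1? NO.
Since the bound 1 is ≥ 1, the union bound is uninformative here; it does NOT by itself certify existence.

18·p = 1 ≈ 1.000; existence NOT certified by the union bound.


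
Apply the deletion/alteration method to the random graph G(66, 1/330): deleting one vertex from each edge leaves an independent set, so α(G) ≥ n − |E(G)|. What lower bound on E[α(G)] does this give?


E[|E(G)|] = C(66, 2)·p = 2145 · (1/330) = 13/2.
E[α(G)] ≥ n − E[|E(G)|] = 66 − 13/2 = 119/2.
Numerically: ≈ 59.50000.
(This is only a lower bound; the true E[α(G)] may be larger.)

E[α(G)] ≥ 119/2 ≈ 59.50000.


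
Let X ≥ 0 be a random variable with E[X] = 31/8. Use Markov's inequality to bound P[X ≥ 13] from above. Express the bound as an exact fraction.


μ = E[X] = 31/8, a = 13.
Markov: P[X ≥ 13] ≤ μ/a = (31/8)/13 = 31/104.
Numerically: ≈ 0.298.
(Since a = 13 > μ = 3.875, the bound 31/104 is < 1 and informative.)

P[X ≥ 13] ≤ 31/104 ≈ 0.298.


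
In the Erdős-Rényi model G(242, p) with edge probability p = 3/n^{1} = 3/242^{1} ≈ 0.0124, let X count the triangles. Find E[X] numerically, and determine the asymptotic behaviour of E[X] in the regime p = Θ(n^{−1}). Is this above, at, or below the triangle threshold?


Number of potential triangles: C(242, 3) = 2332880.
Each occurs with probability p³ ≈ (0.0124)³ ≈ 1.905100e-06.
By linearity: E[X] = C(242, 3)·p³ ≈ 2332880 · 1.905100e-06 ≈ 4.4444.
Here α = 1, so p = 3/n is exactly at the triangle threshold p ~ 1/n. Asymptotically E[X] → c³/6 = 3³/6 = 9/2 ≈ 4.5000, a bounded constant. In this regime the triangle count is asymptotically Poisson(c³/6).

E[X] ≈ 4.4444; in regime p = Θ(1/n^{1}) E[X] stays bounded (at the triangle threshold p ~ 1/n).


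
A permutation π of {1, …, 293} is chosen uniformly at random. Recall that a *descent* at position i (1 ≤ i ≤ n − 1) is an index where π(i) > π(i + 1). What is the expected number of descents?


Write X = Σ X_I over i = 1, …, 292, with X_I the indicator of one descent.
There are 292 indicators.
For each fixed i, the pair (π(i), π(i+1)) is a uniformly random ordered pair of distinct values from {1, …, 293}; by symmetry P[π(i) > π(i+1)] = 1/2.
By linearity: E[X] = 292 · (1/2) = (293 − 1) · (1/2) = 146 ≈ 146.00000.

E[X] = 146 = 146.00000.


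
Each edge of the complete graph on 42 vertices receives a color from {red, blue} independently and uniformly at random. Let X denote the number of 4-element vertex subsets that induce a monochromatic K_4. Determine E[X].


Let X = Σ_S X_S over the C(42, 4) = 111930 subsets S of size 4, where X_S = 1 if the K_4 on S is monochromatic.
For a fixed S, the K_4 on S has C(4, 2) = 6 edges. P[all 6 edges red] = (1/2)^6, and likewise for blue, so P[monochromatic] = 2·(1/2)^6 = 2^{1 − 6} = 1/32.
By linearity: E[X] = C(42, 4) · 2^{1 − 6} = 111930 · 1/32 = 55965/16.
Numerically: E[X] ≈ 3497.812500.

E[X] = C(42,4)·2^(1−C(4,2)) = 55965/16 ≈ 3497.812500.


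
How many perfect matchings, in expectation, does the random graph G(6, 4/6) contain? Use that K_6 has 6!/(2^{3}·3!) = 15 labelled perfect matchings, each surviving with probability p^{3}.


K_6 has 6!/(2^{3}·3!) = 15 labelled perfect matchings.
For each such perfect matching H, let X_H = 1 if all 3 edges of H are present in G. Then P[X_H = 1] = p^{3} = (2/3)^{3} = 8/27.
Summing the indicators: E[X] = Σ_H E[X_H] = 15 · p^{3} = 15 · 8/27 = 40/9.
Numerically: E[X] ≈ 4.4444.

E[X] = 15 · (2/3)^{3} = 40/9 ≈ 4.4444.


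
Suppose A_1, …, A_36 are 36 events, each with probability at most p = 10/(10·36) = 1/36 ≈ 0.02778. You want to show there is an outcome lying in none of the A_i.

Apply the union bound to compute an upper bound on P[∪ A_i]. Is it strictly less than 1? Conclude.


Union bound: P[∪_{i=1}^{36} A_i] ≤ Σ_i P[A_i] ≤ 36·p = 36·(1/36) = 1.
Numerically: 1 ≈ 1.00000.
Is 1 < 1? NO.
Since the bound 1 is ≥ 1, the union bound is uninformative here; it does NOT by itself certify existence.

36·p = 1 ≈ 1.00000; existence NOT certified by the union bound.


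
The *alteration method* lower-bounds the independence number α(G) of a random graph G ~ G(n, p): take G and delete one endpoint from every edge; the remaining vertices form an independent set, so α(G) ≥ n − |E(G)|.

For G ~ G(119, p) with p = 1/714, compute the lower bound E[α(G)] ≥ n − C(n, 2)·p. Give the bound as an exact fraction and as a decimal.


E[|E(G)|] = C(119, 2)·p = 7021 · (1/714) = 59/6.
E[α(G)] ≥ n − E[|E(G)|] = 119 − 59/6 = 655/6.
Numerically: ≈ 109.1667.
(This is only a lower bound; the true E[α(G)] may be larger.)

E[α(G)] ≥ 655/6 ≈ 109.1667.


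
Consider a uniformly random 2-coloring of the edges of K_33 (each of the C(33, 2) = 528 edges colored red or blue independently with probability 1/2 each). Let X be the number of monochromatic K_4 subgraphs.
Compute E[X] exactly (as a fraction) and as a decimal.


Let X = Σ_S X_S over the C(33, 4) = 40920 subsets S of size 4, where X_S = 1 if the K_4 on S is monochromatic.
For a fixed S, the K_4 on S has C(4, 2) = 6 edges. P[all 6 edges red] = (1/2)^6, and likewise for blue, so P[monochromatic] = 2·(1/2)^6 = 2^{1 − 6} = 1/32.
By linearity of expectation: E[X] = C(33, 4) · 2^{1 − 6} = 40920 · 1/32 = 5115/4.
Numerically: E[X] ≈ 1278.75000.

E[X] = C(33,4)·2^(1−C(4,2)) = 5115/4 ≈ 1278.75000.


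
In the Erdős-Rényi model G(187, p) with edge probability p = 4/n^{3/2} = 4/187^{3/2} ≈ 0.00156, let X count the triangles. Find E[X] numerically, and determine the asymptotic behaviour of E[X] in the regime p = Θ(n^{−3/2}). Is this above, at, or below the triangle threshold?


Number of potential triangles: C(187, 3) = 1072445.
Each occurs with probability p³ ≈ (0.00156)³ ≈ 3.82730e-09.
By linearity: E[X] = C(187, 3)·p³ ≈ 1072445 · 3.82730e-09 ≈ 0.004.
Since α = 3/2 > 1, p = c/n^{3/2} = o(1/n) is below the triangle threshold p ~ 1/n. Asymptotically E[X] ~ (c³/6)·n^{3(1−α)} = (4³/6)·n^{-1.5} → 0, so by Markov's inequality G has no triangles w.h.p.

E[X] ≈ 0.004; in regime p = Θ(1/n^{3/2}) E[X] tends to 0 (below the triangle threshold p ~ 1/n).


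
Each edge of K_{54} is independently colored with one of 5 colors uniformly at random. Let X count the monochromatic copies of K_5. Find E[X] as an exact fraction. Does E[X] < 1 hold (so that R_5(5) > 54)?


E[X] = C(54, 5) · 5^{1 − 10} = 3162510 · 5^{−9} = 3162510/1953125.
As a reduced fraction: E[X] = 632502/390625 ≈ 1.619.
Is E[X] < 1? NO.
Since E[X] ≥ 1, the first-moment bound is inconclusive at n = 54; it does NOT by itself certify R_5(5) > 54.

E[X] = 632502/390625 ≈ 1.619; E[X] ≥ 1; first-moment method inconclusive here.


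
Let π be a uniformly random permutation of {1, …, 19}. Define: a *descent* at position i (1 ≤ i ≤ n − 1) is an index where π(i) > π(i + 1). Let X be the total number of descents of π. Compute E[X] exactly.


Write X = Σ X_I over i = 1, …, 18, with X_I the indicator of one descent.
There are 18 indicators.
For each fixed i, the pair (π(i), π(i+1)) is a uniformly random ordered pair of distinct values from {1, …, 19}; by symmetry P[π(i) > π(i+1)] = 1/2.
By linearity: E[X] = 18 · (1/2) = (19 − 1) · (1/2) = 9 ≈ 9.0000.

E[X] = 9 = 9.0000.


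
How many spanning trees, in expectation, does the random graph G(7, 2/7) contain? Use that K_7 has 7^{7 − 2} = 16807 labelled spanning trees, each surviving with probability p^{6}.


K_7 has 7^{7 − 2} = 16807 labelled spanning trees.
For each such spanning tree H, let X_H = 1 if all 6 edges of H are present in G. Then P[X_H = 1] = p^{6} = (2/7)^{6} = 64/117649.
Summing the indicators: E[X] = Σ_H E[X_H] = 16807 · p^{6} = 16807 · 64/117649 = 64/7.
Numerically: E[X] ≈ 9.14.

E[X] = 16807 · (2/7)^{6} = 64/7 ≈ 9.14.


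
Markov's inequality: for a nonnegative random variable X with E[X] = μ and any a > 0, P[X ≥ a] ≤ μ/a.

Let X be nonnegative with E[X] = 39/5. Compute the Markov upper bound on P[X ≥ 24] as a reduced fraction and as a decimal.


μ = E[X] = 39/5, a = 24.
Markov: P[X ≥ 24] ≤ μ/a = (39/5)/24 = 13/40.
Numerically: ≈ 0.3250.
(Since a = 24 > μ = 7.8000, the bound 13/40 is < 1 and informative.)

P[X ≥ 24] ≤ 13/40 ≈ 0.3250.


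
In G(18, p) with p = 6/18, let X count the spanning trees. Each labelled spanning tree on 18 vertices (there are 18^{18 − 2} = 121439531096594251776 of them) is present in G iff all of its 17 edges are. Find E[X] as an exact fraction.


K_18 has 18^{18 − 2} = 121439531096594251776 labelled spanning trees.
For each such spanning tree H, let X_H = 1 if all 17 edges of H are present in G. Then P[X_H = 1] = p^{17} = (1/3)^{17} = 1/129140163.
By linearity of expectation: E[X] = Σ_H E[X_H] = 121439531096594251776 · p^{17} = 121439531096594251776 · 1/129140163 = 940369969152.
Numerically: E[X] ≈ 9.4037e+11.

E[X] = 121439531096594251776 · (1/3)^{17} = 940369969152 ≈ 9.4037e+11.


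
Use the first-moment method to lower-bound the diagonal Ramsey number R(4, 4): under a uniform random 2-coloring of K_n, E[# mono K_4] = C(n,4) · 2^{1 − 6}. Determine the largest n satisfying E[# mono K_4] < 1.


We need C(n, 4) · 2^{1 − 6} < 1, i.e. C(n, 4) < 2^{6 − 1} = 32.
Check values of n near the boundary:
  n = 4: C(4, 4) = 1; 1 < 32? YES
  n = 5: C(5, 4) = 5; 5 < 32? YES
  n = 6: C(6, 4) = 15; 15 < 32? YES
  n = 7: C(7, 4) = 35; 35 < 32? NO
  n = 8: C(8, 4) = 70; 70 < 32? NO
The largest n with C(n, 4) < 32 is n = 6 (where E[X] = 15/32 ≈ 0.4687500). Hence R(4, 4) > 6, i.e. R(4, 4) ≥ 7.

Largest n = 6; hence R(4, 4) > 6.


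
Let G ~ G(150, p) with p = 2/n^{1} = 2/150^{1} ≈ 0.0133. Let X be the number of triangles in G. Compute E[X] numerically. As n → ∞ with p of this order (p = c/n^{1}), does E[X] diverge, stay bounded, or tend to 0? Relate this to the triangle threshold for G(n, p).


Number of potential triangles: C(150, 3) = 551300.
Each occurs with probability p³ ≈ (0.0133)³ ≈ 2.37037e-06.
By linearity: E[X] = C(150, 3)·p³ ≈ 551300 · 2.37037e-06 ≈ 1.307.
Here α = 1, so p = 2/n is exactly at the triangle threshold p ~ 1/n. Asymptotically E[X] → c³/6 = 2³/6 = 4/3 ≈ 1.333, a bounded constant. In this regime the triangle count is asymptotically Poisson(c³/6).

E[X] ≈ 1.307; in regime p = Θ(1/n^{1}) E[X] stays bounded (at the triangle threshold p ~ 1/n).


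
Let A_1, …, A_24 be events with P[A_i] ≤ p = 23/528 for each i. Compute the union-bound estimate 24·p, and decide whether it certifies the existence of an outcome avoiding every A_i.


Union bound: P[∪_{i=1}^{24} A_i] ≤ Σ_i P[A_i] ≤ 24·p = 24·(23/528) = 23/22.
Numerically: 23/22 ≈ 1.04545.
Is 23/22 < 1? NO.
Since the bound 23/22 is ≥ 1, the union bound is uninformative here; it does NOT by itself certify existence.

24·p = 23/22 ≈ 1.04545; existence NOT certified by the union bound.


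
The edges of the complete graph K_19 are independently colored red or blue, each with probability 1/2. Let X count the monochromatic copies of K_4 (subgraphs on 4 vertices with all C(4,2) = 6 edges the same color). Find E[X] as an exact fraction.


Let X = Σ_S X_S over the C(19, 4) = 3876 subsets S of size 4, where X_S = 1 if the K_4 on S is monochromatic.
For a fixed S, the K_4 on S has C(4, 2) = 6 edges. P[all 6 edges red] = (1/2)^6, and likewise for blue, so P[monochromatic] = 2·(1/2)^6 = 2^{1 − 6} = 1/32.
By linearity: E[X] = C(19, 4) · 2^{1 − 6} = 3876 · 1/32 = 969/8.
Numerically: E[X] ≈ 121.1250.

E[X] = C(19,4)·2^(1−C(4,2)) = 969/8 ≈ 121.1250.


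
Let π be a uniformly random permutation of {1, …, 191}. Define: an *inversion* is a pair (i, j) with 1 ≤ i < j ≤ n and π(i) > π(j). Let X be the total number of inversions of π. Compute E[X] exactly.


Write X = Σ X_I over the C(191, 2) = 18145 pairs i < j, with X_I the indicator of one inversion.
There are 18145 indicators.
For each fixed pair i < j, the values π(i) and π(j) are two distinct elements of {1, …, 191} in uniformly random order; by symmetry P[π(i) > π(j)] = 1/2.
By linearity: E[X] = 18145 · (1/2) = C(191, 2) · (1/2) = 18145/2 = 18145/2 ≈ 9072.500.

E[X] = 18145/2 = 9072.500.


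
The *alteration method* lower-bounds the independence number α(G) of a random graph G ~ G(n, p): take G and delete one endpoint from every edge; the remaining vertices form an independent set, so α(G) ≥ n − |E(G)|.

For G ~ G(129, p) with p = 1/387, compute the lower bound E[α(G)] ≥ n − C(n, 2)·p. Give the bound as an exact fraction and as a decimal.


E[|E(G)|] = C(129, 2)·p = 8256 · (1/387) = 64/3.
E[α(G)] ≥ n − E[|E(G)|] = 129 − 64/3 = 323/3.
Numerically: ≈ 107.66667.
(This is only a lower bound; the true E[α(G)] may be larger.)

E[α(G)] ≥ 323/3 ≈ 107.66667.


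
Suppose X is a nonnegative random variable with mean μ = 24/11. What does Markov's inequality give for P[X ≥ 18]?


μ = E[X] = 24/11, a = 18.
Markov: P[X ≥ 18] ≤ μ/a = (24/11)/18 = 4/33.
Numerically: ≈ 0.12121.
(Since a = 18 > μ = 2.18182, the bound 4/33 is < 1 and informative.)

P[X ≥ 18] ≤ 4/33 ≈ 0.12121.


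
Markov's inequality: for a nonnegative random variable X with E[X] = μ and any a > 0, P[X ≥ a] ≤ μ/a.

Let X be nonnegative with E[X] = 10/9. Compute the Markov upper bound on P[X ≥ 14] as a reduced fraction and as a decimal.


μ = E[X] = 10/9, a = 14.
Markov: P[X ≥ 14] ≤ μ/a = (10/9)/14 = 5/63.
Numerically: ≈ 0.079365.
(Since a = 14 > μ = 1.111111, the bound 5/63 is < 1 and informative.)

P[X ≥ 14] ≤ 5/63 ≈ 0.079365.


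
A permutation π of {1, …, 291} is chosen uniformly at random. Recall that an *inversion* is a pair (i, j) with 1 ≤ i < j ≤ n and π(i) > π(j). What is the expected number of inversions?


Write X = Σ X_I over the C(291, 2) = 42195 pairs i < j, with X_I the indicator of one inversion.
There are 42195 indicators.
For each fixed pair i < j, the values π(i) and π(j) are two distinct elements of {1, …, 291} in uniformly random order; by symmetry P[π(i) > π(j)] = 1/2.
By linearity: E[X] = 42195 · (1/2) = C(291, 2) · (1/2) = 42195/2 = 42195/2 ≈ 21097.5000.

E[X] = 42195/2 = 21097.5000.


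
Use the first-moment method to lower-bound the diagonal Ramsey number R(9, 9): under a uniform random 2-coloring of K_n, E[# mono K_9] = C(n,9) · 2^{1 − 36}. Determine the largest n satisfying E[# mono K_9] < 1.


We need C(n, 9) · 2^{1 − 36} < 1, i.e. C(n, 9) < 2^{36 − 1} = 34359738368.
Check values of n near the boundary:
  n = 62: C(62, 9) = 20286591270; 20286591270 < 34359738368? YES
  n = 63: C(63, 9) = 23667689815; 23667689815 < 34359738368? YES
  n = 64: C(64, 9) = 27540584512; 27540584512 < 34359738368? YES
  n = 65: C(65, 9) = 31966749880; 31966749880 < 34359738368? YES
  n = 66: C(66, 9) = 37014131440; 37014131440 < 34359738368? NO
  n = 67: C(67, 9) = 42757703560; 42757703560 < 34359738368? NO
  n = 68: C(68, 9) = 49280065120; 49280065120 < 34359738368? NO
The largest n with C(n, 9) < 34359738368 is n = 65 (where E[X] = 3995843735/4294967296 ≈ 0.930355). Hence R(9, 9) > 65, i.e. R(9, 9) ≥ 66.

Largest n = 65; hence R(9, 9) > 65.


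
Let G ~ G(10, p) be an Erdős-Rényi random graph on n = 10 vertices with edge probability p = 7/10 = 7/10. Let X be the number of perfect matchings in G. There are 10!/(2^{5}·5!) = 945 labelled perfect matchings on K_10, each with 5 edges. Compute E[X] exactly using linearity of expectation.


K_10 has 10!/(2^{5}·5!) = 945 labelled perfect matchings.
For each such perfect matching H, let X_H = 1 if all 5 edges of H are present in G. Then P[X_H = 1] = p^{5} = (7/10)^{5} = 16807/100000.
Summing the indicators: E[X] = Σ_H E[X_H] = 945 · p^{5} = 945 · 16807/100000 = 3176523/20000.
Numerically: E[X] ≈ 159.

E[X] = 945 · (7/10)^{5} = 3176523/20000 ≈ 159.


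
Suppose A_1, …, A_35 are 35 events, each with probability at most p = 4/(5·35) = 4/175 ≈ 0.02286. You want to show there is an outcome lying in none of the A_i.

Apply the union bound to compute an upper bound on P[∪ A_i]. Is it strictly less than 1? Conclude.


Union bound: P[∪_{i=1}^{35} A_i] ≤ Σ_i P[A_i] ≤ 35·p = 35·(4/175) = 4/5.
Numerically: 4/5 ≈ 0.80000.
Is 4/5 < 1? YES.
Since P[∪ A_i] ≤ 4/5 < 1, the complement has P[∩ A_i^c] ≥ 1 − 4/5 = 1/5 > 0, so some outcome avoids every A_i.

35·p = 4/5 ≈ 0.80000; existence CERTIFIED by the union bound.


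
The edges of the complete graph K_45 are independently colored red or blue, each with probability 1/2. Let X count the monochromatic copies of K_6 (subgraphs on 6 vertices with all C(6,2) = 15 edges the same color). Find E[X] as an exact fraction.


Let X = Σ_S X_S over the C(45, 6) = 8145060 subsets S of size 6, where X_S = 1 if the K_6 on S is monochromatic.
For a fixed S, the K_6 on S has C(6, 2) = 15 edges. P[all 15 edges red] = (1/2)^15, and likewise for blue, so P[monochromatic] = 2·(1/2)^15 = 2^{1 − 15} = 1/16384.
By linearity of expectation: E[X] = C(45, 6) · 2^{1 − 15} = 8145060 · 1/16384 = 2036265/4096.
Numerically: E[X] ≈ 497.13501.

E[X] = C(45,6)·2^(1−C(6,2)) = 2036265/4096 ≈ 497.13501.


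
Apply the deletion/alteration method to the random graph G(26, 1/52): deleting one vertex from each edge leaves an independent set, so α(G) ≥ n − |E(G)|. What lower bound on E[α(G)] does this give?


E[|E(G)|] = C(26, 2)·p = 325 · (1/52) = 25/4.
E[α(G)] ≥ n − E[|E(G)|] = 26 − 25/4 = 79/4.
Numerically: ≈ 19.75000.
(This is only a lower bound; the true E[α(G)] may be larger.)

E[α(G)] ≥ 79/4 ≈ 19.75000.


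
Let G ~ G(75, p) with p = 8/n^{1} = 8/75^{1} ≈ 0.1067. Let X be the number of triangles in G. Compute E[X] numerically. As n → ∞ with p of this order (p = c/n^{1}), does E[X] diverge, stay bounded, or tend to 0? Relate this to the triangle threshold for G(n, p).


Number of potential triangles: C(75, 3) = 67525.
Each occurs with probability p³ ≈ (0.1067)³ ≈ 1.213630e-03.
By linearity: E[X] = C(75, 3)·p³ ≈ 67525 · 1.213630e-03 ≈ 81.9503.
Here α = 1, so p = 8/n is exactly at the triangle threshold p ~ 1/n. Asymptotically E[X] → c³/6 = 8³/6 = 256/3 ≈ 85.3333, a bounded constant. In this regime the triangle count is asymptotically Poisson(c³/6).

E[X] ≈ 81.9503; in regime p = Θ(1/n^{1}) E[X] stays bounded (at the triangle threshold p ~ 1/n).


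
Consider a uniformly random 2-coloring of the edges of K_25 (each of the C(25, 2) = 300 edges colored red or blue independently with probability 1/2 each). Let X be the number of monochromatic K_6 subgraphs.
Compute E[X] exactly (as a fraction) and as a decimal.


Let X = Σ_S X_S over the C(25, 6) = 177100 subsets S of size 6, where X_S = 1 if the K_6 on S is monochromatic.
For a fixed S, the K_6 on S has C(6, 2) = 15 edges. P[all 15 edges red] = (1/2)^15, and likewise for blue, so P[monochromatic] = 2·(1/2)^15 = 2^{1 − 15} = 1/16384.
By linearity of expectation: E[X] = C(25, 6) · 2^{1 − 15} = 177100 · 1/16384 = 44275/4096.
Numerically: E[X] ≈ 10.80933.

E[X] = C(25,6)·2^(1−C(6,2)) = 44275/4096 ≈ 10.80933.


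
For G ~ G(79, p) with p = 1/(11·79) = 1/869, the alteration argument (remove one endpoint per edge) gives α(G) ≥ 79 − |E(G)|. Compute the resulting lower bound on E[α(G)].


E[|E(G)|] = C(79, 2)·p = 3081 · (1/869) = 39/11.
E[α(G)] ≥ n − E[|E(G)|] = 79 − 39/11 = 830/11.
Numerically: ≈ 75.45455.
(This is only a lower bound; the true E[α(G)] may be larger.)

E[α(G)] ≥ 830/11 ≈ 75.45455.


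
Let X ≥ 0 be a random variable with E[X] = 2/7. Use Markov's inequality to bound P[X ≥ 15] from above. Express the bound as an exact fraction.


μ = E[X] = 2/7, a = 15.
Markov: P[X ≥ 15] ≤ μ/a = (2/7)/15 = 2/105.
Numerically: ≈ 0.01905.
(Since a = 15 > μ = 0.28571, the bound 2/105 is < 1 and informative.)

P[X ≥ 15] ≤ 2/105 ≈ 0.01905.


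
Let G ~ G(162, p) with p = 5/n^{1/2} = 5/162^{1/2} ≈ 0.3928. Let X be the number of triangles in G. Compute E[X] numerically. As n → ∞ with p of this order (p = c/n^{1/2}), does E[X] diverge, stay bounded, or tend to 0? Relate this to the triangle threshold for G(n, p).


Number of potential triangles: C(162, 3) = 695520.
Each occurs with probability p³ ≈ (0.3928)³ ≈ 6.062301e-02.
By linearity: E[X] = C(162, 3)·p³ ≈ 695520 · 6.062301e-02 ≈ 42164.5155.
Since α = 1/2 < 1, p = c/n^{1/2} ≫ 1/n is above the triangle threshold p ~ 1/n. Asymptotically E[X] ~ (c³/6)·n^{3(1−α)} = (5³/6)·n^{1.5} → ∞; triangles are abundant w.h.p.

E[X] ≈ 42164.5155; in regime p = Θ(1/n^{1/2}) E[X] diverges (above the triangle threshold p ~ 1/n).


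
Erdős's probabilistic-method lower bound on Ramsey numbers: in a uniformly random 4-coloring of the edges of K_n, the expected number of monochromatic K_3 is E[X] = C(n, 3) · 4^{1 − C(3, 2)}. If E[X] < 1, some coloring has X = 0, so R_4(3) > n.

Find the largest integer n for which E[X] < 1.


We need C(n, 3) · 4^{1 − 3} < 1, i.e. C(n, 3) < 4^{3 − 1} = 16.
Check values of n near the boundary:
  n = 4: C(4, 3) = 4; 4 < 16? YES
  n = 5: C(5, 3) = 10; 10 < 16? YES
  n = 6: C(6, 3) = 20; 20 < 16? NO
  n = 7: C(7, 3) = 35; 35 < 16? NO
  n = 8: C(8, 3) = 56; 56 < 16? NO
The largest n with C(n, 3) < 16 is n = 5 (where E[X] = 5/8 ≈ 0.625). Hence R_4(3) > 5, i.e. R_4(3) ≥ 6.

Largest n = 5; hence R_4(3) > 5.


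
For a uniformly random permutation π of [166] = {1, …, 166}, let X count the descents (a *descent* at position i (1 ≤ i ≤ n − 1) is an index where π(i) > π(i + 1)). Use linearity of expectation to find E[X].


Write X = Σ X_I over i = 1, …, 165, with X_I the indicator of one descent.
There are 165 indicators.
For each fixed i, the pair (π(i), π(i+1)) is a uniformly random ordered pair of distinct values from {1, …, 166}; by symmetry P[π(i) > π(i+1)] = 1/2.
By linearity: E[X] = 165 · (1/2) = (166 − 1) · (1/2) = 165/2 ≈ 82.50000.

E[X] = 165/2 = 82.50000.
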